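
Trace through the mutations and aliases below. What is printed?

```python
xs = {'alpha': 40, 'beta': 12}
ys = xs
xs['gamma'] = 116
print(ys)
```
{'alpha': 40, 'beta': 12, 'gamma': 116}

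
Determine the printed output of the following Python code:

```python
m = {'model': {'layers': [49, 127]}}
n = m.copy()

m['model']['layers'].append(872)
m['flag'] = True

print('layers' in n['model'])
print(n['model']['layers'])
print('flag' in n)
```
True
[49, 127, 872]
False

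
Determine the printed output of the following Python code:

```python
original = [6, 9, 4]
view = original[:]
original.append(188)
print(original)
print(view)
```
[6, 9, 4, 188]
[6, 9, 4]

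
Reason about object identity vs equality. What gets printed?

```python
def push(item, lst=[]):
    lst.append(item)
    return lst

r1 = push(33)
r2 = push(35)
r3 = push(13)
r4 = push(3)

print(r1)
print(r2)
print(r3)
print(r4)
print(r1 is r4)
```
[33, 35, 13, 3]
[33, 35, 13, 3]
[33, 35, 13, 3]
[33, 35, 13, 3]
True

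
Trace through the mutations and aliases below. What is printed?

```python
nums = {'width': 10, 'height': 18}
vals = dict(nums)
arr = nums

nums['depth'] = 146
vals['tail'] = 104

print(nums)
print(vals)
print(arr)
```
{'width': 10, 'height': 18, 'depth': 146}
{'width': 10, 'height': 18, 'tail': 104}
{'width': 10, 'height': 18, 'depth': 146}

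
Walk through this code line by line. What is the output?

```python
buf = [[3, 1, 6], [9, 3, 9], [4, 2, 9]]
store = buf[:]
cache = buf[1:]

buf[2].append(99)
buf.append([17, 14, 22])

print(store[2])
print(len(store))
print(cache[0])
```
[4, 2, 9, 99]
3
[9, 3, 9]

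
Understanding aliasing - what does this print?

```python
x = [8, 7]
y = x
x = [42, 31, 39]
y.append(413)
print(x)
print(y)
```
[42, 31, 39]
[8, 7, 413]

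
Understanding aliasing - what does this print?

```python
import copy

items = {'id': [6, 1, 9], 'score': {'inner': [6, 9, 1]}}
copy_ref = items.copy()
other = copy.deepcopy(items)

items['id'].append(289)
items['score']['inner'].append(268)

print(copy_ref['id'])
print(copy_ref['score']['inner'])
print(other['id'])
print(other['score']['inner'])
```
[6, 1, 9, 289]
[6, 9, 1, 268]
[6, 1, 9]
[6, 9, 1]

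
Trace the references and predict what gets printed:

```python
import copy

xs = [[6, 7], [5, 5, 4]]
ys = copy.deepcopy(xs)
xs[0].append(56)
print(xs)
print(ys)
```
[[6, 7, 56], [5, 5, 4]]
[[6, 7], [5, 5, 4]]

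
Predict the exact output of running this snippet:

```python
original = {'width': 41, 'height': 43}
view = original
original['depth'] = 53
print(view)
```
{'width': 41, 'height': 43, 'depth': 53}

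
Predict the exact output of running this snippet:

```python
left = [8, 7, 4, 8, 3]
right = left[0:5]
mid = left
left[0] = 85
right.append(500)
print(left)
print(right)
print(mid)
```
[85, 7, 4, 8, 3]
[8, 7, 4, 8, 3, 500]
[85, 7, 4, 8, 3]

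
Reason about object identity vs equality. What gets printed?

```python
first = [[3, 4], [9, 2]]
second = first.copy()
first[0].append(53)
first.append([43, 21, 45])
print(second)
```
[[3, 4, 53], [9, 2]]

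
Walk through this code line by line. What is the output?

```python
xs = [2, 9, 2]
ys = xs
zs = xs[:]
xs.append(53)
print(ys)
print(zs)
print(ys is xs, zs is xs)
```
[2, 9, 2, 53]
[2, 9, 2]
True False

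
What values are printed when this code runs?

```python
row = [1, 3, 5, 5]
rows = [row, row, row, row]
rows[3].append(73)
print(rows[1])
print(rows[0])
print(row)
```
[1, 3, 5, 5, 73]
[1, 3, 5, 5, 73]
[1, 3, 5, 5, 73]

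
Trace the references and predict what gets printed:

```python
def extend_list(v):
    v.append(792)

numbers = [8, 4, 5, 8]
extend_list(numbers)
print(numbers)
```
[8, 4, 5, 8, 792]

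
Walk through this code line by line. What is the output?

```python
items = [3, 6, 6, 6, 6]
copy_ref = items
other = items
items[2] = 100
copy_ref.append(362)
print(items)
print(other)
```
[3, 6, 100, 6, 6, 362]
[3, 6, 100, 6, 6, 362]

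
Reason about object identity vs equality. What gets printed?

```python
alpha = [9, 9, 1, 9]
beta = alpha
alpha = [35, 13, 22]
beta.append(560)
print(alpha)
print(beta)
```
[35, 13, 22]
[9, 9, 1, 9, 560]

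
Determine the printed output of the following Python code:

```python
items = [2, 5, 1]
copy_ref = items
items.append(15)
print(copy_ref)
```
[2, 5, 1, 15]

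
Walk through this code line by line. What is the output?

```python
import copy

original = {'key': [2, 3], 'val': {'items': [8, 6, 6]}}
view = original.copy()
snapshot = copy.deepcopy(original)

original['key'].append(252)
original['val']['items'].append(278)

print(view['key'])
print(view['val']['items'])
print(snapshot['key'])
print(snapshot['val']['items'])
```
[2, 3, 252]
[8, 6, 6, 278]
[2, 3]
[8, 6, 6]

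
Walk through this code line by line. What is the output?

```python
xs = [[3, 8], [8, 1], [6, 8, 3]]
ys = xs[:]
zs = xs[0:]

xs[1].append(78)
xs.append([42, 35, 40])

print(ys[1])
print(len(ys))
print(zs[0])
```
[8, 1, 78]
3
[3, 8]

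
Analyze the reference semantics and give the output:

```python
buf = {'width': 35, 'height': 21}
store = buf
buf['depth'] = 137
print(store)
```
{'width': 35, 'height': 21, 'depth': 137}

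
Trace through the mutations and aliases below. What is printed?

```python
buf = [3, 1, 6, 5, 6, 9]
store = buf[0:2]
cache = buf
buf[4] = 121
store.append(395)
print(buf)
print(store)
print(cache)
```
[3, 1, 6, 5, 121, 9]
[3, 1, 395]
[3, 1, 6, 5, 121, 9]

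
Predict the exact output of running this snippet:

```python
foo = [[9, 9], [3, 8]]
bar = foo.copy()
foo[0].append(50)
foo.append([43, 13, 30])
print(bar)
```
[[9, 9, 50], [3, 8]]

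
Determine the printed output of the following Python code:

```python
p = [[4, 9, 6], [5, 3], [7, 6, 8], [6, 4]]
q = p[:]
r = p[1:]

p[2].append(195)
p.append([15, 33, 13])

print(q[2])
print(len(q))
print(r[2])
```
[7, 6, 8, 195]
4
[6, 4]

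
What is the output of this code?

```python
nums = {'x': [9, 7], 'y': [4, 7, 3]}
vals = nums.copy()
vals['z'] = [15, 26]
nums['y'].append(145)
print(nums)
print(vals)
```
{'x': [9, 7], 'y': [4, 7, 3, 145]}
{'x': [9, 7], 'y': [4, 7, 3, 145], 'z': [15, 26]}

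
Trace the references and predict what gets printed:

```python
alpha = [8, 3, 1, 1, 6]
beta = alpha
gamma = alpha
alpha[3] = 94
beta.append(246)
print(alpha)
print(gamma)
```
[8, 3, 1, 94, 6, 246]
[8, 3, 1, 94, 6, 246]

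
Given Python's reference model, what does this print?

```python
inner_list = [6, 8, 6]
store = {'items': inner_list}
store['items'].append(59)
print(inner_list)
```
[6, 8, 6, 59]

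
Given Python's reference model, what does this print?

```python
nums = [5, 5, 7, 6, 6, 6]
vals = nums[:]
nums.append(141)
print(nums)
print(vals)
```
[5, 5, 7, 6, 6, 6, 141]
[5, 5, 7, 6, 6, 6]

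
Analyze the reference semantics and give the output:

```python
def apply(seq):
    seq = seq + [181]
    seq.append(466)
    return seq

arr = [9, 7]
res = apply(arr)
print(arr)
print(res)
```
[9, 7]
[9, 7, 181, 466]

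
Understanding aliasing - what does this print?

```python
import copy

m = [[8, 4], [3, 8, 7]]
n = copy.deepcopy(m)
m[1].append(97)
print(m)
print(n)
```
[[8, 4], [3, 8, 7, 97]]
[[8, 4], [3, 8, 7]]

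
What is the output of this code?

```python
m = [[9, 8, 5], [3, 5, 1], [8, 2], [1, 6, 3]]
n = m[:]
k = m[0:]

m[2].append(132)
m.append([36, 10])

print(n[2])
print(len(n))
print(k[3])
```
[8, 2, 132]
4
[1, 6, 3]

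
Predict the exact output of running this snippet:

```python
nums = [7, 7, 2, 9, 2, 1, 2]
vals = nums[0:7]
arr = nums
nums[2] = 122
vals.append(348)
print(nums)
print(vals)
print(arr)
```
[7, 7, 122, 9, 2, 1, 2]
[7, 7, 2, 9, 2, 1, 2, 348]
[7, 7, 122, 9, 2, 1, 2]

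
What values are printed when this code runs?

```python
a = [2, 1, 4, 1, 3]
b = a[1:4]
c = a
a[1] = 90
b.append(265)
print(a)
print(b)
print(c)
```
[2, 90, 4, 1, 3]
[1, 4, 1, 265]
[2, 90, 4, 1, 3]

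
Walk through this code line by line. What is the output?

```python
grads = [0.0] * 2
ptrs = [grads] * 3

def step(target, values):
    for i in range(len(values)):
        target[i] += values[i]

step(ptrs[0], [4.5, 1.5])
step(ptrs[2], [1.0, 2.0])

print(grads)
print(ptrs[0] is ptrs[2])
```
[5.5, 3.5]
True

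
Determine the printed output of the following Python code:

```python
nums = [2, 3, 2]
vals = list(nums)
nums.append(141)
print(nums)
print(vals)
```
[2, 3, 2, 141]
[2, 3, 2]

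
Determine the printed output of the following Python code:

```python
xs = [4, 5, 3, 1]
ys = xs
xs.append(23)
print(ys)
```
[4, 5, 3, 1, 23]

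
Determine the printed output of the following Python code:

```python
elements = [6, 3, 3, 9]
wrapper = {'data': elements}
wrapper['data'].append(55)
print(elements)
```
[6, 3, 3, 9, 55]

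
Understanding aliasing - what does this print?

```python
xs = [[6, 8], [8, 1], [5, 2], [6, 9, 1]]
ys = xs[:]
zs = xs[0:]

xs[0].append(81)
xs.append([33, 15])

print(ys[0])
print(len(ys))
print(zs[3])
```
[6, 8, 81]
4
[6, 9, 1]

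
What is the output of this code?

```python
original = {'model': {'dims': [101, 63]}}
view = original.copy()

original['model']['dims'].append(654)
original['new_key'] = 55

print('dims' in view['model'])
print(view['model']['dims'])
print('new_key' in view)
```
True
[101, 63, 654]
False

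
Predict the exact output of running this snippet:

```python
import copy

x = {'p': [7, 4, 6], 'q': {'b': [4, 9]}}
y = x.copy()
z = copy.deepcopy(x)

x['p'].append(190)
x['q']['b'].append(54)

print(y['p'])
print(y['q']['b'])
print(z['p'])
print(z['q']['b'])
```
[7, 4, 6, 190]
[4, 9, 54]
[7, 4, 6]
[4, 9]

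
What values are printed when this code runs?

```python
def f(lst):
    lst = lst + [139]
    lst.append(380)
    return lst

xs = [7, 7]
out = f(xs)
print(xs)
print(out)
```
[7, 7]
[7, 7, 139, 380]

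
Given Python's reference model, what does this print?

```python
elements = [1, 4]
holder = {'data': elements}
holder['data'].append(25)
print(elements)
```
[1, 4, 25]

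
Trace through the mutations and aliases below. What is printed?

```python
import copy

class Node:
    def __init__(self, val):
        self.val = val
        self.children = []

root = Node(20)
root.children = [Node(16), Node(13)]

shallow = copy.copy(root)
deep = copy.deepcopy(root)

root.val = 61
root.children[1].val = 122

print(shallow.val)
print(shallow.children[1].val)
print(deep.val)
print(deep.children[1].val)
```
20
122
20
13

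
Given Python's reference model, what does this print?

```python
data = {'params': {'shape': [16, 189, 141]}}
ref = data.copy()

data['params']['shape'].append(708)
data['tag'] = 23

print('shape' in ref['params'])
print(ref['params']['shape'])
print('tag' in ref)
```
True
[16, 189, 141, 708]
False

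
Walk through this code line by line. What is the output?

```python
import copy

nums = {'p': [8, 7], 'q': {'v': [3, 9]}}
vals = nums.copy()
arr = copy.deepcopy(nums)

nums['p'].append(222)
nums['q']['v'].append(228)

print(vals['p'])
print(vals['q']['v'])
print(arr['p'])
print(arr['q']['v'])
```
[8, 7, 222]
[3, 9, 228]
[8, 7]
[3, 9]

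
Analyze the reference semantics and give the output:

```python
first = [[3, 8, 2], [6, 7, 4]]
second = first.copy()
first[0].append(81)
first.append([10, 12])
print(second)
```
[[3, 8, 2, 81], [6, 7, 4]]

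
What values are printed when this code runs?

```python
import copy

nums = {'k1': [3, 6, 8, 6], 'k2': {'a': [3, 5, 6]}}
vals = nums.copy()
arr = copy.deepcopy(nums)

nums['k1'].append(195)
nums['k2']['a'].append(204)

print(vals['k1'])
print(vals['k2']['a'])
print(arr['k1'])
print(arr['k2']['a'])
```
[3, 6, 8, 6, 195]
[3, 5, 6, 204]
[3, 6, 8, 6]
[3, 5, 6]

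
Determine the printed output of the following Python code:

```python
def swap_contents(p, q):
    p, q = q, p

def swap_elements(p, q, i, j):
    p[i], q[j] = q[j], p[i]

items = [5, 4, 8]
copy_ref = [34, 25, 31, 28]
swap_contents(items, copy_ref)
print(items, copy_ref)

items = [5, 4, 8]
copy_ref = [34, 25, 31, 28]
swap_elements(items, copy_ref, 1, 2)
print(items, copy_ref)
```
[5, 4, 8] [34, 25, 31, 28]
[5, 31, 8] [34, 25, 4, 28]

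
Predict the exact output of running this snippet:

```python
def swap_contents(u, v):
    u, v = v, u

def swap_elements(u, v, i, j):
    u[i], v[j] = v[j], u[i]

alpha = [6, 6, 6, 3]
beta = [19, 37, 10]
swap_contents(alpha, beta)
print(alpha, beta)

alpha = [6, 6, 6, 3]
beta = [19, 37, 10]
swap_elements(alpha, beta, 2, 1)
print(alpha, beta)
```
[6, 6, 6, 3] [19, 37, 10]
[6, 6, 37, 3] [19, 6, 10]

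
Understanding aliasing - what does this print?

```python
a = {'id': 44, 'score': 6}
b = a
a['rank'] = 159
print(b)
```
{'id': 44, 'score': 6, 'rank': 159}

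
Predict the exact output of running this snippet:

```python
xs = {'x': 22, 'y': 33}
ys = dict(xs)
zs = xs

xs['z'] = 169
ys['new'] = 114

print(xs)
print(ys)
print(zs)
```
{'x': 22, 'y': 33, 'z': 169}
{'x': 22, 'y': 33, 'new': 114}
{'x': 22, 'y': 33, 'z': 169}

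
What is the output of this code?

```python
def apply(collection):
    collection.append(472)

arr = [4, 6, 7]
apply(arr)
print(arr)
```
[4, 6, 7, 472]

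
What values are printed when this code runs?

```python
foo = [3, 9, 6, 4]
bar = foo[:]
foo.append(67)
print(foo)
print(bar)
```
[3, 9, 6, 4, 67]
[3, 9, 6, 4]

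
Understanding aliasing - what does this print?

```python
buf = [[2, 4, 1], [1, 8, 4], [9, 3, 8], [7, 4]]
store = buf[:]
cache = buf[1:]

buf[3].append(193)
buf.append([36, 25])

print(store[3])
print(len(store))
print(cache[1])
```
[7, 4, 193]
4
[9, 3, 8]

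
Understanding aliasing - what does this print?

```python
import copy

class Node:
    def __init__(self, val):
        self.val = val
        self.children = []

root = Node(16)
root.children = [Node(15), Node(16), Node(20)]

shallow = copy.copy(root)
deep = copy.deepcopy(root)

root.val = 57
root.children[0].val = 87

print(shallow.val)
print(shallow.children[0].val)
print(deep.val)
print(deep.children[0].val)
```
16
87
16
15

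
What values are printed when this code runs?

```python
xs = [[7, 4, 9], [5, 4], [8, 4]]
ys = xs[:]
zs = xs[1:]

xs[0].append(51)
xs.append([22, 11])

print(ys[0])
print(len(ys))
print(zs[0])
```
[7, 4, 9, 51]
3
[5, 4]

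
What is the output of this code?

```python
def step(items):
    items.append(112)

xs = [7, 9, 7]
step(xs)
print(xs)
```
[7, 9, 7, 112]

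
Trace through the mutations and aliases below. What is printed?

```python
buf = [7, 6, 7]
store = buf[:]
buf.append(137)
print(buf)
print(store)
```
[7, 6, 7, 137]
[7, 6, 7]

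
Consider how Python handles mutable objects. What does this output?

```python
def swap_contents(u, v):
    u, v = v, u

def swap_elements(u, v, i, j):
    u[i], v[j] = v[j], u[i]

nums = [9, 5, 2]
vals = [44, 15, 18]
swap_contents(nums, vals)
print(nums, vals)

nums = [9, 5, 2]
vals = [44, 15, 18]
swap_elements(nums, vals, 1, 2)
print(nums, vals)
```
[9, 5, 2] [44, 15, 18]
[9, 18, 2] [44, 15, 5]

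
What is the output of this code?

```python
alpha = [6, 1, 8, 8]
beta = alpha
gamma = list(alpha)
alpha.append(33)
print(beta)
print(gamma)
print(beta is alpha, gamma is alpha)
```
[6, 1, 8, 8, 33]
[6, 1, 8, 8]
True False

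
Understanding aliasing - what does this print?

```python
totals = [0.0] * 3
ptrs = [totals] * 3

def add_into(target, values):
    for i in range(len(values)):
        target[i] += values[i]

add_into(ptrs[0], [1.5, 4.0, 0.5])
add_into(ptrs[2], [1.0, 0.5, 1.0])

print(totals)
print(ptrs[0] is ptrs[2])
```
[2.5, 4.5, 1.5]
True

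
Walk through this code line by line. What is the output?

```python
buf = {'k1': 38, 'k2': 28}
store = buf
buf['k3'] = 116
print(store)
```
{'k1': 38, 'k2': 28, 'k3': 116}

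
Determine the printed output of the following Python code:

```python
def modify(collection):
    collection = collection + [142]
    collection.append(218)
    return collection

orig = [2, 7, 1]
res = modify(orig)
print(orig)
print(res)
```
[2, 7, 1]
[2, 7, 1, 142, 218]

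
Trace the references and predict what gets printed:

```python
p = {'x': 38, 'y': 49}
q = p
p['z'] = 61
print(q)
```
{'x': 38, 'y': 49, 'z': 61}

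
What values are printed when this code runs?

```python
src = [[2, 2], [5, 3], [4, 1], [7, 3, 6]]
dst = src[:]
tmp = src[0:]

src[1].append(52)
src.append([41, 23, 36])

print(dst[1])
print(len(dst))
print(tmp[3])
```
[5, 3, 52]
4
[7, 3, 6]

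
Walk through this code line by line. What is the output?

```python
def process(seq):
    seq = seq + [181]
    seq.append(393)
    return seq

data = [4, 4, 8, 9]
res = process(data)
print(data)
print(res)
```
[4, 4, 8, 9]
[4, 4, 8, 9, 181, 393]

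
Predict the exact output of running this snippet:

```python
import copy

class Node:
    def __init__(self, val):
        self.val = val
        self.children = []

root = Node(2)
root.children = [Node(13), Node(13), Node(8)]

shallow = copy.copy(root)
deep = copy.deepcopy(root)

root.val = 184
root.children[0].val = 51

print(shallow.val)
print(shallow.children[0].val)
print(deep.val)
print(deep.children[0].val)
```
2
51
2
13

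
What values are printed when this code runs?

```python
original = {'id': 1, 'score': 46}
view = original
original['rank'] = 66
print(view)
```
{'id': 1, 'score': 46, 'rank': 66}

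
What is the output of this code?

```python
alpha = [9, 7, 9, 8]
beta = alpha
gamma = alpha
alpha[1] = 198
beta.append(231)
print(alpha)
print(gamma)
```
[9, 198, 9, 8, 231]
[9, 198, 9, 8, 231]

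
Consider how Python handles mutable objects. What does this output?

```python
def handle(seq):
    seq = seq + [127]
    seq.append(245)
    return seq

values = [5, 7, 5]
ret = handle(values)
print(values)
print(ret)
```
[5, 7, 5]
[5, 7, 5, 127, 245]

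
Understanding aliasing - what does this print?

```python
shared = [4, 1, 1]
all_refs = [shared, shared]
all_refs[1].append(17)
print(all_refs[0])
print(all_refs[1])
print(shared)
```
[4, 1, 1, 17]
[4, 1, 1, 17]
[4, 1, 1, 17]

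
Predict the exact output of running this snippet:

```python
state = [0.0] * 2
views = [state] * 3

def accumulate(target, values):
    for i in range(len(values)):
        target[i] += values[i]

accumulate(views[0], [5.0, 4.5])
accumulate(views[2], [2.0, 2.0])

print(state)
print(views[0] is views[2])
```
[7.0, 6.5]
True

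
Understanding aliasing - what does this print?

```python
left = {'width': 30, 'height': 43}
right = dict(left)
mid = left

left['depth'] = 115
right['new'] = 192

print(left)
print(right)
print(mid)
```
{'width': 30, 'height': 43, 'depth': 115}
{'width': 30, 'height': 43, 'new': 192}
{'width': 30, 'height': 43, 'depth': 115}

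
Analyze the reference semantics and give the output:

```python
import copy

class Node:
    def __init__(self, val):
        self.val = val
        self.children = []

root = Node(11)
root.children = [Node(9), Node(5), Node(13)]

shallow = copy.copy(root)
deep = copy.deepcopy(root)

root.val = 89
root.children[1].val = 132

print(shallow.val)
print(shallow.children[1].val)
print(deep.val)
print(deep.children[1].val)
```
11
132
11
5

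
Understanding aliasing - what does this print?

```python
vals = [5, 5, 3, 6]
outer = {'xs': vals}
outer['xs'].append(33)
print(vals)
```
[5, 5, 3, 6, 33]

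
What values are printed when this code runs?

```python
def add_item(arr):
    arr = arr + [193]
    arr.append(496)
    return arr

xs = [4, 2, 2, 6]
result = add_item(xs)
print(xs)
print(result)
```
[4, 2, 2, 6]
[4, 2, 2, 6, 193, 496]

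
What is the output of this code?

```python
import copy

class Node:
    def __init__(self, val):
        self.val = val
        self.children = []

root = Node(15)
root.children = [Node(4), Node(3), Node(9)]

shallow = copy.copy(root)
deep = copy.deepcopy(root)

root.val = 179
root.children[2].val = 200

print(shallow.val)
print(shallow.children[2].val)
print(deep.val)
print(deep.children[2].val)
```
15
200
15
9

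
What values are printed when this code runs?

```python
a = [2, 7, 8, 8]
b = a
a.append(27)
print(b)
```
[2, 7, 8, 8, 27]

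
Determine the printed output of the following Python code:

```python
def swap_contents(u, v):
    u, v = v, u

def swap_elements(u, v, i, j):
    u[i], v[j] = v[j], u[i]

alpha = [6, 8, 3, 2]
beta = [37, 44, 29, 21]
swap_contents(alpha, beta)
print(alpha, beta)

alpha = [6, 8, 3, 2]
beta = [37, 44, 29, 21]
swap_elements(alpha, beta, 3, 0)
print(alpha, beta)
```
[6, 8, 3, 2] [37, 44, 29, 21]
[6, 8, 3, 37] [2, 44, 29, 21]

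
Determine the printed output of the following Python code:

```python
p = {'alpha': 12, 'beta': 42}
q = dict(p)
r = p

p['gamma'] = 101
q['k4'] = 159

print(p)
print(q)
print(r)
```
{'alpha': 12, 'beta': 42, 'gamma': 101}
{'alpha': 12, 'beta': 42, 'k4': 159}
{'alpha': 12, 'beta': 42, 'gamma': 101}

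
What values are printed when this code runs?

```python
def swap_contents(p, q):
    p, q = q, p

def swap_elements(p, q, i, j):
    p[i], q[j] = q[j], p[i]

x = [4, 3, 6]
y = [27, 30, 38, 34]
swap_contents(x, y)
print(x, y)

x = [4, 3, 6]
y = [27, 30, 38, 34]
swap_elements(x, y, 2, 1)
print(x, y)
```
[4, 3, 6] [27, 30, 38, 34]
[4, 3, 30] [27, 6, 38, 34]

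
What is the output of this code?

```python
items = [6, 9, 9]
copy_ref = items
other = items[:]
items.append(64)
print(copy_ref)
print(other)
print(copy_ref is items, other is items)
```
[6, 9, 9, 64]
[6, 9, 9]
True False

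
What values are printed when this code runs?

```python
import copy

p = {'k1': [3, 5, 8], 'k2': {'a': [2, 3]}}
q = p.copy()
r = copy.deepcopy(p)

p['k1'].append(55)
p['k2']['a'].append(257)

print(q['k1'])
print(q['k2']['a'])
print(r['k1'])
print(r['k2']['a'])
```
[3, 5, 8, 55]
[2, 3, 257]
[3, 5, 8]
[2, 3]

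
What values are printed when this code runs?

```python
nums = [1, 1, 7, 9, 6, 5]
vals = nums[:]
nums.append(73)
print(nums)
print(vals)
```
[1, 1, 7, 9, 6, 5, 73]
[1, 1, 7, 9, 6, 5]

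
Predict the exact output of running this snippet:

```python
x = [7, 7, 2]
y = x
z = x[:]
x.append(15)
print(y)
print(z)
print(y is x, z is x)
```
[7, 7, 2, 15]
[7, 7, 2]
True False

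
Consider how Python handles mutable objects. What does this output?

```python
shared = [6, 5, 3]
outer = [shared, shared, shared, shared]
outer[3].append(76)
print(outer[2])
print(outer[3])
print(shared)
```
[6, 5, 3, 76]
[6, 5, 3, 76]
[6, 5, 3, 76]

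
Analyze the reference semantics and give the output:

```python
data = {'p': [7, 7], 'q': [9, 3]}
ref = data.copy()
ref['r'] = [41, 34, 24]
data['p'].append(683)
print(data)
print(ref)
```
{'p': [7, 7, 683], 'q': [9, 3]}
{'p': [7, 7, 683], 'q': [9, 3], 'r': [41, 34, 24]}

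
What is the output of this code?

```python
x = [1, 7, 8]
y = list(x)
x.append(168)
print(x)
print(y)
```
[1, 7, 8, 168]
[1, 7, 8]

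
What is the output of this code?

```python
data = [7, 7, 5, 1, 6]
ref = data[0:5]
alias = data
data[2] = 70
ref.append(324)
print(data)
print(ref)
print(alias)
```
[7, 7, 70, 1, 6]
[7, 7, 5, 1, 6, 324]
[7, 7, 70, 1, 6]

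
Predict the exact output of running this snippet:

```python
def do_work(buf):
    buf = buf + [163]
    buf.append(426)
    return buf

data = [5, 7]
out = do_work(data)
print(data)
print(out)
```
[5, 7]
[5, 7, 163, 426]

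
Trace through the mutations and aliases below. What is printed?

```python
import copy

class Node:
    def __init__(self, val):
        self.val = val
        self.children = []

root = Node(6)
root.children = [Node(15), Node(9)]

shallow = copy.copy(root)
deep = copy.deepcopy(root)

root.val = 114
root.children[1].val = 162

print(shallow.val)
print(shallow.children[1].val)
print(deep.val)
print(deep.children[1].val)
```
6
162
6
9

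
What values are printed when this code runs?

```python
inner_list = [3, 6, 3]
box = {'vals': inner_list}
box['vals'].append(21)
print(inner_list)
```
[3, 6, 3, 21]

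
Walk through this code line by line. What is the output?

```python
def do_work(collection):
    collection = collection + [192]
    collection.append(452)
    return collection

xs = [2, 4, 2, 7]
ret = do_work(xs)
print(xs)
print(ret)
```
[2, 4, 2, 7]
[2, 4, 2, 7, 192, 452]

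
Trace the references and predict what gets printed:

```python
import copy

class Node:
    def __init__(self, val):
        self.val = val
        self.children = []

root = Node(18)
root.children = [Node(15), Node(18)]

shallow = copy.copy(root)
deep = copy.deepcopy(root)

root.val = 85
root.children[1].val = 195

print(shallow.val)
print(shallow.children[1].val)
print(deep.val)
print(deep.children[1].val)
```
18
195
18
18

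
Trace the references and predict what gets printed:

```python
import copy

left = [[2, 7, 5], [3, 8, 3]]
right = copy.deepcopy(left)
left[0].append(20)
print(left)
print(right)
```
[[2, 7, 5, 20], [3, 8, 3]]
[[2, 7, 5], [3, 8, 3]]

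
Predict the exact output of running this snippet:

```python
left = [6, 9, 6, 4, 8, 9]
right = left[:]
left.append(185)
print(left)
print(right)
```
[6, 9, 6, 4, 8, 9, 185]
[6, 9, 6, 4, 8, 9]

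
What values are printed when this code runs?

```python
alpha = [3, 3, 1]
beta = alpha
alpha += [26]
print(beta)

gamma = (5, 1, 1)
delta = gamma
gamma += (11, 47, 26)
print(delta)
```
[3, 3, 1, 26]
(5, 1, 1)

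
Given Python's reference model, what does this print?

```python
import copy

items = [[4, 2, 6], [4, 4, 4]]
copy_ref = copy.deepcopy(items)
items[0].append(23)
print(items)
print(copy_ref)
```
[[4, 2, 6, 23], [4, 4, 4]]
[[4, 2, 6], [4, 4, 4]]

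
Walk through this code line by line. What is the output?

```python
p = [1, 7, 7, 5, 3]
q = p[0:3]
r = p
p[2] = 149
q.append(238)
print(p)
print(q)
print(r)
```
[1, 7, 149, 5, 3]
[1, 7, 7, 238]
[1, 7, 149, 5, 3]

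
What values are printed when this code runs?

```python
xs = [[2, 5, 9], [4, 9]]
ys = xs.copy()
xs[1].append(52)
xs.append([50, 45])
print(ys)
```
[[2, 5, 9], [4, 9, 52]]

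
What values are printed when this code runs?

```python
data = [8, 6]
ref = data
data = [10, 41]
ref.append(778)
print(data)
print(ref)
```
[10, 41]
[8, 6, 778]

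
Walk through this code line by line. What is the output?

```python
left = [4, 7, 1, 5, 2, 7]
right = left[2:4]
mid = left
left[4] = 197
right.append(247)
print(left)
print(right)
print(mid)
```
[4, 7, 1, 5, 197, 7]
[1, 5, 247]
[4, 7, 1, 5, 197, 7]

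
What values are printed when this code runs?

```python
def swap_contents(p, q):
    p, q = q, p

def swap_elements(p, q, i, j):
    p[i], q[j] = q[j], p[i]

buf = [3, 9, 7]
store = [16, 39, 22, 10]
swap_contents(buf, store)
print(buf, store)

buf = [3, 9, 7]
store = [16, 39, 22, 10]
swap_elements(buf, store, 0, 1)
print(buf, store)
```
[3, 9, 7] [16, 39, 22, 10]
[39, 9, 7] [16, 3, 22, 10]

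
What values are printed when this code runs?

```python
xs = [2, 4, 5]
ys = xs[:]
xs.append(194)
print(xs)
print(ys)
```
[2, 4, 5, 194]
[2, 4, 5]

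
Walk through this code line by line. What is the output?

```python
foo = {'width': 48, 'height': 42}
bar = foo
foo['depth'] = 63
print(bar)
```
{'width': 48, 'height': 42, 'depth': 63}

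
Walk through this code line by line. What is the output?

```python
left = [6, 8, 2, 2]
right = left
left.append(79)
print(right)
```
[6, 8, 2, 2, 79]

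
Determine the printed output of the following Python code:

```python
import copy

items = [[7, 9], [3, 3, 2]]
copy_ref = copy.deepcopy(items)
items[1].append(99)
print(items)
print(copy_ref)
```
[[7, 9], [3, 3, 2, 99]]
[[7, 9], [3, 3, 2]]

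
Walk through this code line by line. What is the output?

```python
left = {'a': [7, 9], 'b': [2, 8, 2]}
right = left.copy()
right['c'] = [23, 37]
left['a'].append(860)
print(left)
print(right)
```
{'a': [7, 9, 860], 'b': [2, 8, 2]}
{'a': [7, 9, 860], 'b': [2, 8, 2], 'c': [23, 37]}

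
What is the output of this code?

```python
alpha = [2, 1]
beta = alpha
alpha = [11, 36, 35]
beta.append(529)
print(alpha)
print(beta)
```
[11, 36, 35]
[2, 1, 529]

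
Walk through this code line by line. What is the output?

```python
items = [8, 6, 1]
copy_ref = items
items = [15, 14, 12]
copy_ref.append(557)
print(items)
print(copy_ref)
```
[15, 14, 12]
[8, 6, 1, 557]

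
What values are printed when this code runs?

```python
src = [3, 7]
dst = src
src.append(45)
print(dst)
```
[3, 7, 45]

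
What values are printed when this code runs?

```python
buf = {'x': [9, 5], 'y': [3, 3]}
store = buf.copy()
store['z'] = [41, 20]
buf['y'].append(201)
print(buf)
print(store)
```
{'x': [9, 5], 'y': [3, 3, 201]}
{'x': [9, 5], 'y': [3, 3, 201], 'z': [41, 20]}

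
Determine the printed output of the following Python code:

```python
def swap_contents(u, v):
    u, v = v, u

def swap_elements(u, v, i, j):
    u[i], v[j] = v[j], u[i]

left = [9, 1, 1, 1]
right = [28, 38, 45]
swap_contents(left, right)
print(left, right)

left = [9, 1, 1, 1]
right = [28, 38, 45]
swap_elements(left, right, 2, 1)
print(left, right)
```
[9, 1, 1, 1] [28, 38, 45]
[9, 1, 38, 1] [28, 1, 45]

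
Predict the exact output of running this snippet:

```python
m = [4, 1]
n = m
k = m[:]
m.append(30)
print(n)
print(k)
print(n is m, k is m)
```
[4, 1, 30]
[4, 1]
True False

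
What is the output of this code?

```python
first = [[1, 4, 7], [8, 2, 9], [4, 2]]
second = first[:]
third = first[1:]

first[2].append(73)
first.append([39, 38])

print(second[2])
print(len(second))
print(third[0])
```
[4, 2, 73]
3
[8, 2, 9]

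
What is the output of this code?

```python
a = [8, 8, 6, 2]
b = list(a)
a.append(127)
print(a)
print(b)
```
[8, 8, 6, 2, 127]
[8, 8, 6, 2]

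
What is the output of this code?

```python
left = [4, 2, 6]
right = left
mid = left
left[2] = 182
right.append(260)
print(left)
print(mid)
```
[4, 2, 182, 260]
[4, 2, 182, 260]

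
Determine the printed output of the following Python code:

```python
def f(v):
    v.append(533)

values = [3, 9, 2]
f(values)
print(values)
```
[3, 9, 2, 533]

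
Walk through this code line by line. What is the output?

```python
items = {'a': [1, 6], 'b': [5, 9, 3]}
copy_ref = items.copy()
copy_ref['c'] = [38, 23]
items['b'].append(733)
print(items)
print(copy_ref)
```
{'a': [1, 6], 'b': [5, 9, 3, 733]}
{'a': [1, 6], 'b': [5, 9, 3, 733], 'c': [38, 23]}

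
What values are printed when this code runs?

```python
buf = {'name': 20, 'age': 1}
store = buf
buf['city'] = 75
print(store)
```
{'name': 20, 'age': 1, 'city': 75}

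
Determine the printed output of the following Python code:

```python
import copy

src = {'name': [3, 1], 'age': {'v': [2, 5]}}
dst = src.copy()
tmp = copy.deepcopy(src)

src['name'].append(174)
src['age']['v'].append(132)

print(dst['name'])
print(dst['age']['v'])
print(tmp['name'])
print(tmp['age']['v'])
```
[3, 1, 174]
[2, 5, 132]
[3, 1]
[2, 5]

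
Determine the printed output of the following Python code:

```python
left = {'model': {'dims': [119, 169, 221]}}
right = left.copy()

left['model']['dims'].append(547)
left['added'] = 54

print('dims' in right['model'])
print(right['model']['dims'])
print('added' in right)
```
True
[119, 169, 221, 547]
False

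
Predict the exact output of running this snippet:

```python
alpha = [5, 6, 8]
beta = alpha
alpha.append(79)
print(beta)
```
[5, 6, 8, 79]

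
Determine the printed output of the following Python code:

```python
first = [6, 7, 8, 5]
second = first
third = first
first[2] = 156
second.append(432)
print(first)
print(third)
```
[6, 7, 156, 5, 432]
[6, 7, 156, 5, 432]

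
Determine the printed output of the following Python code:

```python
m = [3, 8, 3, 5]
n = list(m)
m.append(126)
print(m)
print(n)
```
[3, 8, 3, 5, 126]
[3, 8, 3, 5]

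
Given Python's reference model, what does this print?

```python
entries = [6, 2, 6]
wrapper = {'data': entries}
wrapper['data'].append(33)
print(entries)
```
[6, 2, 6, 33]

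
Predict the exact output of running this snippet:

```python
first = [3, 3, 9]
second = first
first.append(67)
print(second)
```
[3, 3, 9, 67]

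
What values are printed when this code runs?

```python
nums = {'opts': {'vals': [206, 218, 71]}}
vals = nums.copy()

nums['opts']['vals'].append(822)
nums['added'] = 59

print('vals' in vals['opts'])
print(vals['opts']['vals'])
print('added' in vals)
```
True
[206, 218, 71, 822]
False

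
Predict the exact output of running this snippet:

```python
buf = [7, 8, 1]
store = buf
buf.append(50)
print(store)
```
[7, 8, 1, 50]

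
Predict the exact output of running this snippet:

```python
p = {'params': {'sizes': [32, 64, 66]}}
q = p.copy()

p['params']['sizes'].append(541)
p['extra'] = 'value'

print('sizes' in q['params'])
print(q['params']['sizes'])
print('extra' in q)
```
True
[32, 64, 66, 541]
False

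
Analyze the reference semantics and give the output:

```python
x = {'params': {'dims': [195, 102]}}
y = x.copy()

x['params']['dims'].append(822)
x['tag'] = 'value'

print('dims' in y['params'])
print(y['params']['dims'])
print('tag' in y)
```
True
[195, 102, 822]
False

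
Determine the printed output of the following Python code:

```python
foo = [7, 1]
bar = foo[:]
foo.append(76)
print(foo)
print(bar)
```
[7, 1, 76]
[7, 1]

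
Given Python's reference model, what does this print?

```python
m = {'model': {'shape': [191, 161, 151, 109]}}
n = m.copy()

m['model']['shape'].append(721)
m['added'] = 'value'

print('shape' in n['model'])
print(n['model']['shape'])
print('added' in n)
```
True
[191, 161, 151, 109, 721]
False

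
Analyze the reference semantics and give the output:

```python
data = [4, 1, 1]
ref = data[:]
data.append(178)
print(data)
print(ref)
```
[4, 1, 1, 178]
[4, 1, 1]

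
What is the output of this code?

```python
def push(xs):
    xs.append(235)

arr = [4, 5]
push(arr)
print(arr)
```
[4, 5, 235]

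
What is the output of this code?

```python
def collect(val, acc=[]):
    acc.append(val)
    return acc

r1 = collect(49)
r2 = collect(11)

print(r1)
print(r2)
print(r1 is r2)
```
[49, 11]
[49, 11]
True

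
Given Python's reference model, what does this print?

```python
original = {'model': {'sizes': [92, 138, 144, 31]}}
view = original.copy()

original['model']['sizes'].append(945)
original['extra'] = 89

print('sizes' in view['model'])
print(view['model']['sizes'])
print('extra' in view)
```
True
[92, 138, 144, 31, 945]
False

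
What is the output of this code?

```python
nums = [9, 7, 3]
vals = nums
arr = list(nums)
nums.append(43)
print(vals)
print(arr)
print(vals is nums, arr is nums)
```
[9, 7, 3, 43]
[9, 7, 3]
True False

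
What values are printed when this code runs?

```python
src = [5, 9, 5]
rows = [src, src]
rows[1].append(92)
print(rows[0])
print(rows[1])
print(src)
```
[5, 9, 5, 92]
[5, 9, 5, 92]
[5, 9, 5, 92]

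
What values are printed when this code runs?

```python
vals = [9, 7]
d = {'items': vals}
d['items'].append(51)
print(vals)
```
[9, 7, 51]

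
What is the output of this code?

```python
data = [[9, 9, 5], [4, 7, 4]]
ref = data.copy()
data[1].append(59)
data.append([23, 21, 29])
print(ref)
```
[[9, 9, 5], [4, 7, 4, 59]]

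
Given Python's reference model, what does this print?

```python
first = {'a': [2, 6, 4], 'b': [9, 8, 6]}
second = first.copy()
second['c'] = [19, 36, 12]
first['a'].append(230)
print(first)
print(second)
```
{'a': [2, 6, 4, 230], 'b': [9, 8, 6]}
{'a': [2, 6, 4, 230], 'b': [9, 8, 6], 'c': [19, 36, 12]}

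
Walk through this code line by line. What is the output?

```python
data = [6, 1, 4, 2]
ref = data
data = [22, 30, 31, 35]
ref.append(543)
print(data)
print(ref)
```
[22, 30, 31, 35]
[6, 1, 4, 2, 543]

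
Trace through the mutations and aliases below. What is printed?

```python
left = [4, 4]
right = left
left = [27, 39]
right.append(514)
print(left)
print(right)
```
[27, 39]
[4, 4, 514]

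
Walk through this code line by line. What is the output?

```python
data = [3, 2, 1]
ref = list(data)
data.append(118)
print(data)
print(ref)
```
[3, 2, 1, 118]
[3, 2, 1]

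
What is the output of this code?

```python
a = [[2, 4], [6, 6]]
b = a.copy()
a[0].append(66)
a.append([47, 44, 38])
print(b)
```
[[2, 4, 66], [6, 6]]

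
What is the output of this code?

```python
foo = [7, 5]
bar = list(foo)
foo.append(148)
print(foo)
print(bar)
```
[7, 5, 148]
[7, 5]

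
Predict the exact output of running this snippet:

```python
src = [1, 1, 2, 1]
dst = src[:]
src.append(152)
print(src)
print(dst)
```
[1, 1, 2, 1, 152]
[1, 1, 2, 1]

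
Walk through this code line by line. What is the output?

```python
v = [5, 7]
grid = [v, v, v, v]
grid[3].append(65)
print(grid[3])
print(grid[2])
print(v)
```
[5, 7, 65]
[5, 7, 65]
[5, 7, 65]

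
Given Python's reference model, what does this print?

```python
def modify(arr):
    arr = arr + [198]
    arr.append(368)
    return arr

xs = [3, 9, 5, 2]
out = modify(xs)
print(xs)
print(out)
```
[3, 9, 5, 2]
[3, 9, 5, 2, 198, 368]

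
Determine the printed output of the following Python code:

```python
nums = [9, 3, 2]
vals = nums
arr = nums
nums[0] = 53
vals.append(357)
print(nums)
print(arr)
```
[53, 3, 2, 357]
[53, 3, 2, 357]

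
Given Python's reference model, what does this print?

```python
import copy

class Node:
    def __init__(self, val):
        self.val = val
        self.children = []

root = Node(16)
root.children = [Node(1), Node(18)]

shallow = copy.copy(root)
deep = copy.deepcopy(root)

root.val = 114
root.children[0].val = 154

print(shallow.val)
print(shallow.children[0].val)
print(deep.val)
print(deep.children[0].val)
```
16
154
16
1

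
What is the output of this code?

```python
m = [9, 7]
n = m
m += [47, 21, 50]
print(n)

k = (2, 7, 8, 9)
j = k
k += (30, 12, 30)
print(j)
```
[9, 7, 47, 21, 50]
(2, 7, 8, 9)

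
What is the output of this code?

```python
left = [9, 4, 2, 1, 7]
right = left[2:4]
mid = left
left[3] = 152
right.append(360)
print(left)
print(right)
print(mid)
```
[9, 4, 2, 152, 7]
[2, 1, 360]
[9, 4, 2, 152, 7]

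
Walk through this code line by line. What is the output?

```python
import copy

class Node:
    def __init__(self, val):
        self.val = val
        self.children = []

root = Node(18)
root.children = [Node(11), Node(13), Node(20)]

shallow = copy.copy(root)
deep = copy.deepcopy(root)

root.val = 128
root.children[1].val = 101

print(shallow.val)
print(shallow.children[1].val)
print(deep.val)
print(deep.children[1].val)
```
18
101
18
13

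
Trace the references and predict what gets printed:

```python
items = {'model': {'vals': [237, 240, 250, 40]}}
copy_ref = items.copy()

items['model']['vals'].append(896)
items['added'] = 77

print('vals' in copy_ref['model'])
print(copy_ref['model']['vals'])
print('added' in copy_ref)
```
True
[237, 240, 250, 40, 896]
False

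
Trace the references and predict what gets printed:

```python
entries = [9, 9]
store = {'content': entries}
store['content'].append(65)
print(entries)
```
[9, 9, 65]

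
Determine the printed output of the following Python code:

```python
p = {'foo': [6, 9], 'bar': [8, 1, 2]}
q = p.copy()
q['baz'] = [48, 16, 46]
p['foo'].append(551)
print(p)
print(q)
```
{'foo': [6, 9, 551], 'bar': [8, 1, 2]}
{'foo': [6, 9, 551], 'bar': [8, 1, 2], 'baz': [48, 16, 46]}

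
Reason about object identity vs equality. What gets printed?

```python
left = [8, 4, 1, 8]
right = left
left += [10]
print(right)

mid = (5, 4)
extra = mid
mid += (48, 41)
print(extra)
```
[8, 4, 1, 8, 10]
(5, 4)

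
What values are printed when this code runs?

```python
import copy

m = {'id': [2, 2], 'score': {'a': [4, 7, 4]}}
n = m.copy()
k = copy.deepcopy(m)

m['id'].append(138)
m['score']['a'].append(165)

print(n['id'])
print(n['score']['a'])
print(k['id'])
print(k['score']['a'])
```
[2, 2, 138]
[4, 7, 4, 165]
[2, 2]
[4, 7, 4]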